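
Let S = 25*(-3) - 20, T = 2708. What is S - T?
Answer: -2803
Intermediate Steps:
S = -95 (S = -75 - 20 = -95)
S - T = -95 - 1*2708 = -95 - 2708 = -2803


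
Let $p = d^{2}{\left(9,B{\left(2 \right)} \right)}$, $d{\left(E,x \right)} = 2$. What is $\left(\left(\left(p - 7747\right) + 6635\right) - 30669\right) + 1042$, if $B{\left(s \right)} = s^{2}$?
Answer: $-30735$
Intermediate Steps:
$p = 4$ ($p = 2^{2} = 4$)
$\left(\left(\left(p - 7747\right) + 6635\right) - 30669\right) + 1042 = \left(\left(\left(4 - 7747\right) + 6635\right) - 30669\right) + 1042 = \left(\left(-7743 + 6635\right) - 30669\right) + 1042 = \left(-1108 - 30669\right) + 1042 = -31777 + 1042 = -30735$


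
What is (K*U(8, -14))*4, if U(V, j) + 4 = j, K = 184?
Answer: -13248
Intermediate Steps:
U(V, j) = -4 + j
(K*U(8, -14))*4 = (184*(-4 - 14))*4 = (184*(-18))*4 = -3312*4 = -13248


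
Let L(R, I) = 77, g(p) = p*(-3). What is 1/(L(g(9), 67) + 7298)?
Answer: 1/7375 ≈ 0.00013559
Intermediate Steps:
g(p) = -3*p
1/(L(g(9), 67) + 7298) = 1/(77 + 7298) = 1/7375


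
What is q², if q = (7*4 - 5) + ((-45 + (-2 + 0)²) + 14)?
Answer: 16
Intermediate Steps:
q = -4 (q = (28 - 5) + ((-45 + (-2)²) + 14) = 23 + ((-45 + 4) + 14) = 23 + (-41 + 14) = 23 - 27 = -4)
q² = (-4)² = 16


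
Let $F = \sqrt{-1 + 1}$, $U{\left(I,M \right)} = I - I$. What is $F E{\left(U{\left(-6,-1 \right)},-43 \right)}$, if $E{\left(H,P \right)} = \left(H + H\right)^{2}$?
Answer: $0$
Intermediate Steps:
$U{\left(I,M \right)} = 0$
$E{\left(H,P \right)} = 4 H^{2}$ ($E{\left(H,P \right)} = \left(2 H\right)^{2} = 4 H^{2}$)
$F = 0$ ($F = \sqrt{0} = 0$)
$F E{\left(U{\left(-6,-1 \right)},-43 \right)} = 0 \cdot 4 \cdot 0^{2} = 0 \cdot 4 \cdot 0 = 0 \cdot 0 = 0$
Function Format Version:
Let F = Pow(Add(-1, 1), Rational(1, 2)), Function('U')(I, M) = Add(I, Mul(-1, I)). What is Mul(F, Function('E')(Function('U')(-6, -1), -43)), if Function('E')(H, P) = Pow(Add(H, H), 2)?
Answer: 0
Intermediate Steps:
Function('U')(I, M) = 0
Function('E')(H, P) = Mul(4, Pow(H, 2)) (Function('E')(H, P) = Pow(Mul(2, H), 2) = Mul(4, Pow(H, 2)))
F = 0 (F = Pow(0, Rational(1, 2)) = 0)
Mul(F, Function('E')(Function('U')(-6, -1), -43)) = Mul(0, Mul(4, Pow(0, 2))) = Mul(0, Mul(4, 0)) = Mul(0, 0) = 0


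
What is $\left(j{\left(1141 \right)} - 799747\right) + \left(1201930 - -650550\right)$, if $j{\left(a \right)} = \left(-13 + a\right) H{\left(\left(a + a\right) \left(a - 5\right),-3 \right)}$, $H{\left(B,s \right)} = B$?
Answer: $2925225789$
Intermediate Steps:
$j{\left(a \right)} = 2 a \left(-13 + a\right) \left(-5 + a\right)$ ($j{\left(a \right)} = \left(-13 + a\right) \left(a + a\right) \left(a - 5\right) = \left(-13 + a\right) 2 a \left(-5 + a\right) = 2 a \left(-13 + a\right) \left(-5 + a\right)$)
$\left(j{\left(1141 \right)} - 799747\right) + \left(1201930 - -650550\right) = \left(2 \cdot 1141 \left(-13 + 1141\right) \left(-5 + 1141\right) - 799747\right) + \left(1201930 - -650550\right) = \left(2 \cdot 1141 \cdot 1128 \cdot 1136 - 799747\right) + \left(1201930 + 650550\right) = \left(2924173056 - 799747\right) + 1852480 = 2923373309 + 1852480 = 2925225789$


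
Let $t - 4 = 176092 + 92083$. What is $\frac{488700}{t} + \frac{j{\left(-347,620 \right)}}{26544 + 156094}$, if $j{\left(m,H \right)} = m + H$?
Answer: $\frac{29776134489}{16326558734} \approx 1.8238$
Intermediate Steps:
$t = 268179$ ($t = 4 + \left(176092 + 92083\right) = 4 + 268175 = 268179$)
$j{\left(m,H \right)} = H + m$
$\frac{488700}{t} + \frac{j{\left(-347,620 \right)}}{26544 + 156094} = \frac{488700}{268179} + \frac{620 - 347}{26544 + 156094} = 488700 \cdot \frac{1}{268179} + \frac{273}{182638} = \frac{162900}{89393} + 273 \cdot \frac{1}{182638} = \frac{162900}{89393} + \frac{273}{182638} = \frac{29776134489}{16326558734}$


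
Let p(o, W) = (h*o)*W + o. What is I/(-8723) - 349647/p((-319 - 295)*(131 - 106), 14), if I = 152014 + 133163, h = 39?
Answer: -2391424450869/73242233350 ≈ -32.651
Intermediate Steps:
I = 285177
p(o, W) = o + 39*W*o (p(o, W) = (39*o)*W + o = 39*W*o + o = o + 39*W*o)
I/(-8723) - 349647/p((-319 - 295)*(131 - 106), 14) = 285177/(-8723) - 349647*1/((1 + 39*14)*(-319 - 295)*(131 - 106)) = 285177*(-1/8723) - 349647*(-1/(15350*(1 + 546))) = -285177/8723 - 349647/((-15350*547)) = -285177/8723 - 349647/(-8396450) = -285177/8723 - 349647*(-1/8396450) = -285177/8723 + 349647/8396450 = -2391424450869/73242233350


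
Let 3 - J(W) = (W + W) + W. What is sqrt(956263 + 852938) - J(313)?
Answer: 936 + sqrt(1809201) ≈ 2281.1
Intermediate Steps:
J(W) = 3 - 3*W (J(W) = 3 - ((W + W) + W) = 3 - (2*W + W) = 3 - 3*W)
sqrt(956263 + 852938) - J(313) = sqrt(956263 + 852938) - (3 - 3*313) = sqrt(1809201) - (3 - 939) = sqrt(1809201) - 1*(-936) = sqrt(1809201) + 936 = 936 + sqrt(1809201)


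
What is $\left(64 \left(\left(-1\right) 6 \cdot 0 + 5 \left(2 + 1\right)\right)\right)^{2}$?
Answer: $921600$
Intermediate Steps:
$\left(64 \left(\left(-1\right) 6 \cdot 0 + 5 \left(2 + 1\right)\right)\right)^{2} = \left(64 \left(\left(-6\right) 0 + 5 \cdot 3\right)\right)^{2} = \left(64 \left(0 + 15\right)\right)^{2} = \left(64 \cdot 15\right)^{2} = 960^{2} = 921600$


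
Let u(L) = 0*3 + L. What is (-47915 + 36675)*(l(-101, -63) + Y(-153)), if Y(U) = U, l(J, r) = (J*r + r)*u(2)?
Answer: -139904280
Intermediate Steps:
u(L) = L (u(L) = 0 + L = L)
l(J, r) = 2*r + 2*J*r (l(J, r) = (J*r + r)*2 = (r + J*r)*2 = 2*r + 2*J*r)
(-47915 + 36675)*(l(-101, -63) + Y(-153)) = (-47915 + 36675)*(2*(-63)*(1 - 101) - 153) = -11240*(2*(-63)*(-100) - 153) = -11240*(12600 - 153) = -11240*12447 = -139904280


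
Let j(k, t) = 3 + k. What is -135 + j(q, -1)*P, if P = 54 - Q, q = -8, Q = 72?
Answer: -45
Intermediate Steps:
P = -18 (P = 54 - 1*72 = 54 - 72 = -18)
-135 + j(q, -1)*P = -135 + (3 - 8)*(-18) = -135 - 5*(-18) = -135 + 90 = -45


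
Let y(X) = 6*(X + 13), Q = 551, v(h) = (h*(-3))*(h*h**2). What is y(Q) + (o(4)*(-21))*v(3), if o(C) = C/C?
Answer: 8487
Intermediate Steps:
o(C) = 1
v(h) = -3*h**4 (v(h) = (-3*h)*h**3 = -3*h**4)
y(X) = 78 + 6*X (y(X) = 6*(13 + X) = 78 + 6*X)
y(Q) + (o(4)*(-21))*v(3) = (78 + 6*551) + (1*(-21))*(-3*3**4) = (78 + 3306) - (-63)*81 = 3384 - 21*(-243) = 3384 + 5103 = 8487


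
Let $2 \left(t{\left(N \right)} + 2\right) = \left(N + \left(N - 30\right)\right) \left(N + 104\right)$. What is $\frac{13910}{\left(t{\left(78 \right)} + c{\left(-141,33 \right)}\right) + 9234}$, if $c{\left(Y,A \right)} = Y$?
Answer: $\frac{13910}{20557} \approx 0.67665$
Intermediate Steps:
$t{\left(N \right)} = -2 + \frac{\left(-30 + 2 N\right) \left(104 + N\right)}{2}$ ($t{\left(N \right)} = -2 + \frac{\left(N + \left(N - 30\right)\right) \left(N + 104\right)}{2} = -2 + \frac{\left(N + \left(-30 + N\right)\right) \left(104 + N\right)}{2} = -2 + \frac{\left(-30 + 2 N\right) \left(104 + N\right)}{2}$)
$\frac{13910}{\left(t{\left(78 \right)} + c{\left(-141,33 \right)}\right) + 9234} = \frac{13910}{\left(\left(-1562 + 78^{2} + 89 \cdot 78\right) - 141\right) + 9234} = \frac{13910}{\left(\left(-1562 + 6084 + 6942\right) - 141\right) + 9234} = \frac{13910}{\left(11464 - 141\right) + 9234} = \frac{13910}{11323 + 9234} = \frac{13910}{20557}$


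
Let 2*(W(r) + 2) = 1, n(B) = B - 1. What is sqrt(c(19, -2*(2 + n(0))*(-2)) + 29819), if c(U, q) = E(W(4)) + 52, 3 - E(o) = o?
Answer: 3*sqrt(13278)/2 ≈ 172.85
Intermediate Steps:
n(B) = -1 + B
W(r) = -3/2 (W(r) = -2 + (1/2)*1 = -2 + 1/2 = -3/2)
E(o) = 3 - o
c(U, q) = 113/2 (c(U, q) = (3 - 1*(-3/2)) + 52 = (3 + 3/2) + 52 = 9/2 + 52 = 113/2)
sqrt(c(19, -2*(2 + n(0))*(-2)) + 29819) = sqrt(113/2 + 29819) = sqrt(59751/2) = 3*sqrt(13278)/2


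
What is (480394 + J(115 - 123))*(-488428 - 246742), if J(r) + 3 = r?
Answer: -353163170110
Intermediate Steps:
J(r) = -3 + r
(480394 + J(115 - 123))*(-488428 - 246742) = (480394 + (-3 + (115 - 123)))*(-488428 - 246742) = (480394 + (-3 - 8))*(-735170) = (480394 - 11)*(-735170) = 480383*(-735170) = -353163170110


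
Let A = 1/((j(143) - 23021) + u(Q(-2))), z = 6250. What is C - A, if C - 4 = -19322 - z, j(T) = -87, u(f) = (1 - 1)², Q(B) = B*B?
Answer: -590825343/23108 ≈ -25568.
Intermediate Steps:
Q(B) = B²
u(f) = 0 (u(f) = 0² = 0)
C = -25568 (C = 4 + (-19322 - 1*6250) = 4 + (-19322 - 6250) = 4 - 25572 = -25568)
A = -1/23108 (A = 1/((-87 - 23021) + 0) = 1/(-23108 + 0) = 1/(-23108) = -1/23108 ≈ -4.3275e-5)
C - A = -25568 - 1*(-1/23108) = -25568 + 1/23108 = -590825343/23108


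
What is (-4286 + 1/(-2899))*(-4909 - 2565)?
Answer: 92865309510/2899 ≈ 3.2034e+7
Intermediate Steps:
(-4286 + 1/(-2899))*(-4909 - 2565) = (-4286 - 1/2899)*(-7474) = -12425115/2899*(-7474) = 92865309510/2899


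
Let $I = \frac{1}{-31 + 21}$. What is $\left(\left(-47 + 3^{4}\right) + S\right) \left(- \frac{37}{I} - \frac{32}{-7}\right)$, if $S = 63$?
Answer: $\frac{254334}{7} \approx 36333.0$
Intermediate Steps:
$I = - \frac{1}{10}$ ($I = \frac{1}{-10} = - \frac{1}{10} \approx -0.1$)
$\left(\left(-47 + 3^{4}\right) + S\right) \left(- \frac{37}{I} - \frac{32}{-7}\right) = \left(\left(-47 + 3^{4}\right) + 63\right) \left(- \frac{37}{- \frac{1}{10}} - \frac{32}{-7}\right) = \left(\left(-47 + 81\right) + 63\right) \left(\left(-37\right) \left(-10\right) - - \frac{32}{7}\right) = \left(34 + 63\right) \left(370 + \frac{32}{7}\right) = 97 \cdot \frac{2622}{7} = \frac{254334}{7}$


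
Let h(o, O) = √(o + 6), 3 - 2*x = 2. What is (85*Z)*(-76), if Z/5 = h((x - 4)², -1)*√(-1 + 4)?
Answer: -16150*√219 ≈ -2.3900e+5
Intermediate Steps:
x = ½ (x = 3/2 - ½*2 = 3/2 - 1 = ½ ≈ 0.50000)
h(o, O) = √(6 + o)
Z = 5*√219/2 (Z = 5*(√(6 + (½ - 4)²)*√(-1 + 4)) = 5*(√(6 + (-7/2)²)*√3) = 5*(√(6 + 49/4)*√3) = 5*(√(73/4)*√3) = 5*((√73/2)*√3) = 5*(√219/2) = 5*√219/2 ≈ 36.997)
(85*Z)*(-76) = (85*(5*√219/2))*(-76) = (425*√219/2)*(-76) = -16150*√219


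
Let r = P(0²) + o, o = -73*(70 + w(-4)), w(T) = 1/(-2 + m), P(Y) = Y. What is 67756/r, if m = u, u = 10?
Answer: -542048/40953 ≈ -13.236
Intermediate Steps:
m = 10
w(T) = ⅛ (w(T) = 1/(-2 + 10) = 1/8 = ⅛)
o = -40953/8 (o = -73*(70 + ⅛) = -73*561/8 = -40953/8 ≈ -5119.1)
r = -40953/8 (r = 0² - 40953/8 = 0 - 40953/8 = -40953/8 ≈ -5119.1)
67756/r = 67756/(-40953/8) = 67756*(-8/40953) = -542048/40953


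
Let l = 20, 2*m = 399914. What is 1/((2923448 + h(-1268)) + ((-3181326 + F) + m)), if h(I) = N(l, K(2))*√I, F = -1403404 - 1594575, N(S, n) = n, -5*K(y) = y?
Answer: -19099375/58365780063768 + 5*I*√317/58365780063768 ≈ -3.2724e-7 + 1.5253e-12*I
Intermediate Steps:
m = 199957 (m = (½)*399914 = 199957)
K(y) = -y/5
F = -2997979
h(I) = -2*√I/5 (h(I) = (-⅕*2)*√I = -2*√I/5)
1/((2923448 + h(-1268)) + ((-3181326 + F) + m)) = 1/((2923448 - 4*I*√317/5) + ((-3181326 - 2997979) + 199957)) = 1/((2923448 - 4*I*√317/5) + (-6179305 + 199957)) = 1/((2923448 - 4*I*√317/5) - 5979348) = 1/(-3055900 - 4*I*√317/5)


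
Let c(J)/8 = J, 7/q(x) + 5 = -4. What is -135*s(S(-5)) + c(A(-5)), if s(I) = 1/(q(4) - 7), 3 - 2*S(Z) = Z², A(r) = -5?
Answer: -317/14 ≈ -22.643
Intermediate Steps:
q(x) = -7/9 (q(x) = 7/(-5 - 4) = 7/(-9) = 7*(-⅑) = -7/9)
c(J) = 8*J
S(Z) = 3/2 - Z²/2
s(I) = -9/70 (s(I) = 1/(-7/9 - 7) = 1/(-70/9) = -9/70)
-135*s(S(-5)) + c(A(-5)) = -135*(-9/70) + 8*(-5) = 243/14 - 40 = -317/14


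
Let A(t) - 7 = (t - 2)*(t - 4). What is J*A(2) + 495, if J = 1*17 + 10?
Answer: 684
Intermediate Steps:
A(t) = 7 + (-4 + t)*(-2 + t) (A(t) = 7 + (t - 2)*(t - 4) = 7 + (-2 + t)*(-4 + t) = 7 + (-4 + t)*(-2 + t))
J = 27 (J = 17 + 10 = 27)
J*A(2) + 495 = 27*(15 + 2² - 6*2) + 495 = 27*(15 + 4 - 12) + 495 = 27*7 + 495 = 189 + 495 = 684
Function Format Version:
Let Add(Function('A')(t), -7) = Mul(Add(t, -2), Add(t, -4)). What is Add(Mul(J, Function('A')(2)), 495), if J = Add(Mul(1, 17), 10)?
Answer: 684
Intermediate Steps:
Function('A')(t) = Add(7, Mul(Add(-4, t), Add(-2, t))) (Function('A')(t) = Add(7, Mul(Add(t, -2), Add(t, -4))) = Add(7, Mul(Add(-2, t), Add(-4, t))) = Add(7, Mul(Add(-4, t), Add(-2, t))))
J = 27 (J = Add(17, 10) = 27)
Add(Mul(J, Function('A')(2)), 495) = Add(Mul(27, Add(15, Pow(2, 2), Mul(-6, 2))), 495) = Add(Mul(27, Add(15, 4, -12)), 495) = Add(Mul(27, 7), 495) = Add(189, 495) = 684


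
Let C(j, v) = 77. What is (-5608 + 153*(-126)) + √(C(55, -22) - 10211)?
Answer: -24886 + 3*I*√1126 ≈ -24886.0 + 100.67*I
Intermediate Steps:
(-5608 + 153*(-126)) + √(C(55, -22) - 10211) = (-5608 + 153*(-126)) + √(77 - 10211) = (-5608 - 19278) + √(-10134) = -24886 + 3*I*√1126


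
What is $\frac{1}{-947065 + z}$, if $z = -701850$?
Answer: $- \frac{1}{1648915} \approx -6.0646 \cdot 10^{-7}$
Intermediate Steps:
$\frac{1}{-947065 + z} = \frac{1}{-947065 - 701850} = \frac{1}{-1648915} = - \frac{1}{1648915}$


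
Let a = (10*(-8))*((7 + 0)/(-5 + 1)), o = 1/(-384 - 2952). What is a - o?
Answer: 467041/3336 ≈ 140.00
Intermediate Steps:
o = -1/3336 (o = 1/(-3336) = -1/3336 ≈ -0.00029976)
a = 140 (a = -560/(-4) = -560*(-1)/4 = -80*(-7/4) = 140)
a - o = 140 - 1*(-1/3336) = 140 + 1/3336 = 467041/3336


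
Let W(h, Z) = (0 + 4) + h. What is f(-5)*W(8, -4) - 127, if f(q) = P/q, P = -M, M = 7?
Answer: -551/5 ≈ -110.20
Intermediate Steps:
W(h, Z) = 4 + h
P = -7 (P = -1*7 = -7)
f(q) = -7/q
f(-5)*W(8, -4) - 127 = (-7/(-5))*(4 + 8) - 127 = -7*(-⅕)*12 - 127 = (7/5)*12 - 127 = 84/5 - 127 = -551/5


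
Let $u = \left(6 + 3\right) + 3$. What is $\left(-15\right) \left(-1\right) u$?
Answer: $180$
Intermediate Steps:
$u = 12$ ($u = 9 + 3 = 12$)
$\left(-15\right) \left(-1\right) u = \left(-15\right) \left(-1\right) 12 = 15 \cdot 12 = 180$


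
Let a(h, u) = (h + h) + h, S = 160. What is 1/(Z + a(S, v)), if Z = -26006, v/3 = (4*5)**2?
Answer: -1/25526 ≈ -3.9176e-5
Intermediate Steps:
v = 1200 (v = 3*(4*5)**2 = 3*20**2 = 3*400 = 1200)
a(h, u) = 3*h (a(h, u) = 2*h + h = 3*h)
1/(Z + a(S, v)) = 1/(-26006 + 3*160) = 1/(-26006 + 480) = 1/(-25526) = -1/25526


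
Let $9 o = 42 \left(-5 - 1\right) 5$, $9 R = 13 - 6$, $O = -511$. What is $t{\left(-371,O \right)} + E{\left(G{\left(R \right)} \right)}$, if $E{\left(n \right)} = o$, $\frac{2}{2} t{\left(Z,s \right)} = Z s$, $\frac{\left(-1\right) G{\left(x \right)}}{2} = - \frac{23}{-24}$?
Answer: $189441$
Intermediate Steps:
$R = \frac{7}{9}$ ($R = \frac{13 - 6}{9} = \frac{1}{9} \cdot 7 = \frac{7}{9} \approx 0.77778$)
$G{\left(x \right)} = - \frac{23}{12}$ ($G{\left(x \right)} = - 2 \left(- \frac{23}{-24}\right) = - 2 \left(\left(-23\right) \left(- \frac{1}{24}\right)\right) = \left(-2\right) \frac{23}{24} = - \frac{23}{12}$)
$t{\left(Z,s \right)} = Z s$
$o = -140$ ($o = \frac{42 \left(-5 - 1\right) 5}{9} = \frac{42 \left(\left(-6\right) 5\right)}{9} = \frac{42 \left(-30\right)}{9} = \frac{1}{9} \left(-1260\right) = -140$)
$E{\left(n \right)} = -140$
$t{\left(-371,O \right)} + E{\left(G{\left(R \right)} \right)} = \left(-371\right) \left(-511\right) - 140 = 189581 - 140 = 189441$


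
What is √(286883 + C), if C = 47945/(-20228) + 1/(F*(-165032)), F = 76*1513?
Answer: 107*√294337014955685020706587538/3427327498504 ≈ 535.61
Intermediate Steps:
F = 114988
C = -227459465777337/95965169958112 (C = 47945/(-20228) + 1/(114988*(-165032)) = 47945*(-1/20228) + (1/114988)*(-1/165032) = -47945/20228 - 1/18976699616 = -227459465777337/95965169958112 ≈ -2.3702)
√(286883 + C) = √(286883 - 227459465777337/95965169958112) = √(27530548393627267559/95965169958112) = 107*√294337014955685020706587538/3427327498504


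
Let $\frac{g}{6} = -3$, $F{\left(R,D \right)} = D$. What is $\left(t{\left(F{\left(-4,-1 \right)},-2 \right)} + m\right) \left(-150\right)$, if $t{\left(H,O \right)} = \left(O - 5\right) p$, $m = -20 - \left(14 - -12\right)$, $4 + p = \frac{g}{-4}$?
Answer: $7425$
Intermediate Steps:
$g = -18$ ($g = 6 \left(-3\right) = -18$)
$p = \frac{1}{2}$ ($p = -4 - \frac{18}{-4} = -4 - - \frac{9}{2} = -4 + \frac{9}{2} = \frac{1}{2} \approx 0.5$)
$m = -46$ ($m = -20 - \left(14 + 12\right) = -20 - 26 = -46$)
$t{\left(H,O \right)} = - \frac{5}{2} + \frac{O}{2}$ ($t{\left(H,O \right)} = \left(O - 5\right) \frac{1}{2} = \left(-5 + O\right) \frac{1}{2} = - \frac{5}{2} + \frac{O}{2}$)
$\left(t{\left(F{\left(-4,-1 \right)},-2 \right)} + m\right) \left(-150\right) = \left(\left(- \frac{5}{2} + \frac{1}{2} \left(-2\right)\right) - 46\right) \left(-150\right) = \left(\left(- \frac{5}{2} - 1\right) - 46\right) \left(-150\right) = \left(- \frac{7}{2} - 46\right) \left(-150\right) = \left(- \frac{99}{2}\right) \left(-150\right) = 7425$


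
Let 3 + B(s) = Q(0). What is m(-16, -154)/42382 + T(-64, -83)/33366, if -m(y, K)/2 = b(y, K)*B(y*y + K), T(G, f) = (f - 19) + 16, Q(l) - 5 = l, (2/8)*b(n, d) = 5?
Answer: -1578533/353529453 ≈ -0.0044651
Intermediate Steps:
b(n, d) = 20 (b(n, d) = 4*5 = 20)
Q(l) = 5 + l
B(s) = 2 (B(s) = -3 + (5 + 0) = -3 + 5 = 2)
T(G, f) = -3 + f (T(G, f) = (-19 + f) + 16 = -3 + f)
m(y, K) = -80 (m(y, K) = -40*2 = -2*40 = -80)
m(-16, -154)/42382 + T(-64, -83)/33366 = -80/42382 + (-3 - 83)/33366 = -80*1/42382 - 86*1/33366 = -40/21191 - 43/16683 = -1578533/353529453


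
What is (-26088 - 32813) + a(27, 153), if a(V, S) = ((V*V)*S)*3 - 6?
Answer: 275704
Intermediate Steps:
a(V, S) = -6 + 3*S*V² (a(V, S) = (V²*S)*3 - 6 = (S*V²)*3 - 6 = 3*S*V² - 6 = -6 + 3*S*V²)
(-26088 - 32813) + a(27, 153) = (-26088 - 32813) + (-6 + 3*153*27²) = -58901 + (-6 + 3*153*729) = -58901 + (-6 + 334611) = -58901 + 334605 = 275704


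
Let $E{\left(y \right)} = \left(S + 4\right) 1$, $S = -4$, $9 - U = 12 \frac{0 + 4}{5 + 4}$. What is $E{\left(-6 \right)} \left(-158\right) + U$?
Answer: $\frac{11}{3} \approx 3.6667$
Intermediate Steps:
$U = \frac{11}{3}$ ($U = 9 - 12 \frac{0 + 4}{5 + 4} = 9 - 12 \cdot \frac{4}{9} = 9 - \frac{16}{3} = \frac{11}{3} \approx 3.6667$)
$E{\left(y \right)} = 0$ ($E{\left(y \right)} = \left(-4 + 4\right) 1 = 0 \cdot 1 = 0$)
$E{\left(-6 \right)} \left(-158\right) + U = 0 \left(-158\right) + \frac{11}{3} = 0 + \frac{11}{3} = \frac{11}{3}$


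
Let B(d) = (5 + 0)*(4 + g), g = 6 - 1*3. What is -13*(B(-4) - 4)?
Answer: -403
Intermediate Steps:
g = 3 (g = 6 - 3 = 3)
B(d) = 35 (B(d) = (5 + 0)*(4 + 3) = 5*7 = 35)
-13*(B(-4) - 4) = -13*(35 - 4) = -13*31 = -403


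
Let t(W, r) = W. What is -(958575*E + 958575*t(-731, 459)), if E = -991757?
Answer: 951374184600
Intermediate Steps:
-(958575*E + 958575*t(-731, 459)) = -958575/(1/(-991757 - 731)) = -958575/(1/(-992488)) = -958575/(-1/992488) = -958575*(-992488) = 951374184600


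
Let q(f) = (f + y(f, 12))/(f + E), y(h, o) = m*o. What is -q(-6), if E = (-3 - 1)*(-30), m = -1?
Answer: 3/19 ≈ 0.15789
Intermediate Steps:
y(h, o) = -o
E = 120 (E = -4*(-30) = 120)
q(f) = (-12 + f)/(120 + f) (q(f) = (f - 1*12)/(f + 120) = (f - 12)/(120 + f) = (-12 + f)/(120 + f))
-q(-6) = -(-12 - 6)/(120 - 6) = -(-18)/114 = -1*(-3/19) = 3/19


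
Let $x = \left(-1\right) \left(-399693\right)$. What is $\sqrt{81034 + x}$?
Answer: $\sqrt{480727} \approx 693.34$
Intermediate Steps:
$x = 399693$
$\sqrt{81034 + x} = \sqrt{81034 + 399693} = \sqrt{480727}$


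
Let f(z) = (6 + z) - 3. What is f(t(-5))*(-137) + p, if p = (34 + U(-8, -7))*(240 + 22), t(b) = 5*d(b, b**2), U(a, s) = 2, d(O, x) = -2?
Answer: 10391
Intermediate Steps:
t(b) = -10 (t(b) = 5*(-2) = -10)
f(z) = 3 + z
p = 9432 (p = (34 + 2)*(240 + 22) = 36*262 = 9432)
f(t(-5))*(-137) + p = (3 - 10)*(-137) + 9432 = -7*(-137) + 9432 = 959 + 9432 = 10391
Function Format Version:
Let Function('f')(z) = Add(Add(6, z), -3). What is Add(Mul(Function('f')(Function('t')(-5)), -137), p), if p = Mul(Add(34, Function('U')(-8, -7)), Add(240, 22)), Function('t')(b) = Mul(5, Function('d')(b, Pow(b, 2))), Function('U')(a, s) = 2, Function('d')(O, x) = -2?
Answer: 10391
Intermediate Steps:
Function('t')(b) = -10 (Function('t')(b) = Mul(5, -2) = -10)
Function('f')(z) = Add(3, z)
p = 9432 (p = Mul(Add(34, 2), Add(240, 22)) = Mul(36, 262) = 9432)
Add(Mul(Function('f')(Function('t')(-5)), -137), p) = Add(Mul(Add(3, -10), -137), 9432) = Add(Mul(-7, -137), 9432) = Add(959, 9432) = 10391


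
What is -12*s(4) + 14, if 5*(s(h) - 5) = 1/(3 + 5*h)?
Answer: -5302/115 ≈ -46.104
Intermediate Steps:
s(h) = 5 + 1/(5*(3 + 5*h))
-12*s(4) + 14 = -12*(76 + 125*4)/(5*(3 + 5*4)) + 14 = -12*(76 + 500)/(5*(3 + 20)) + 14 = -12*576/(5*23) + 14 = -12*576/115 + 14 = -6912/115 + 14 = -5302/115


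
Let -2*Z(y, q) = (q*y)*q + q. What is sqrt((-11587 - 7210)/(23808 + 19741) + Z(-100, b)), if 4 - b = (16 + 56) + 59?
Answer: sqrt(6118257821095442)/87098 ≈ 898.06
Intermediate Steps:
b = -127 (b = 4 - ((16 + 56) + 59) = 4 - (72 + 59) = 4 - 1*131 = 4 - 131 = -127)
Z(y, q) = -q/2 - y*q**2/2 (Z(y, q) = -((q*y)*q + q)/2 = -(y*q**2 + q)/2 = -(q + y*q**2)/2 = -q/2 - y*q**2/2)
sqrt((-11587 - 7210)/(23808 + 19741) + Z(-100, b)) = sqrt((-11587 - 7210)/(23808 + 19741) - 1/2*(-127)*(1 - 127*(-100))) = sqrt(-18797/43549 - 1/2*(-127)*(1 + 12700)) = sqrt(-18797*1/43549 - 1/2*(-127)*12701) = sqrt(-18797/43549 + 1613027/2) = sqrt(70245675229/87098) = sqrt(6118257821095442)/87098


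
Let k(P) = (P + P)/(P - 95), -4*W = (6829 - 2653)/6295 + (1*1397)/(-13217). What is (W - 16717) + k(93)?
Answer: -5594482648677/332804060 ≈ -16810.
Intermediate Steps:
W = -46400077/332804060 (W = -((6829 - 2653)/6295 + (1*1397)/(-13217))/4 = -(4176*(1/6295) + 1397*(-1/13217))/4 = -(4176/6295 - 1397/13217)/4 = -¼*46400077/83201015 = -46400077/332804060 ≈ -0.13942)
k(P) = 2*P/(-95 + P) (k(P) = (2*P)/(-95 + P) = 2*P/(-95 + P))
(W - 16717) + k(93) = (-46400077/332804060 - 16717) + 2*93/(-95 + 93) = -5563531871097/332804060 + 2*93/(-2) = -5563531871097/332804060 + 2*93*(-½) = -5563531871097/332804060 - 93 = -5594482648677/332804060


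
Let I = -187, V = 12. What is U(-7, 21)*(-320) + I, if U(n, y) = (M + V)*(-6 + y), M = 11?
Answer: -110587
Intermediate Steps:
U(n, y) = -138 + 23*y (U(n, y) = (11 + 12)*(-6 + y) = 23*(-6 + y) = -138 + 23*y)
U(-7, 21)*(-320) + I = (-138 + 23*21)*(-320) - 187 = (-138 + 483)*(-320) - 187 = 345*(-320) - 187 = -110400 - 187 = -110587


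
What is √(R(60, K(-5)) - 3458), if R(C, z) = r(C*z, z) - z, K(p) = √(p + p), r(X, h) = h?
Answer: I*√3458 ≈ 58.805*I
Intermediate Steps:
K(p) = √2*√p (K(p) = √(2*p) = √2*√p)
R(C, z) = 0 (R(C, z) = z - z = 0)
√(R(60, K(-5)) - 3458) = √(0 - 3458) = √(-3458) = I*√3458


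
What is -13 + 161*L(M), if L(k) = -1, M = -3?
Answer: -174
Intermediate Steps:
-13 + 161*L(M) = -13 + 161*(-1) = -13 - 161 = -174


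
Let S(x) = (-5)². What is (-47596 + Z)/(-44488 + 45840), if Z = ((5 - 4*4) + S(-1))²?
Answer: -5925/169 ≈ -35.059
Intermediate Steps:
S(x) = 25
Z = 196 (Z = ((5 - 4*4) + 25)² = ((5 - 16) + 25)² = (-11 + 25)² = 14² = 196)
(-47596 + Z)/(-44488 + 45840) = (-47596 + 196)/(-44488 + 45840) = -47400/1352 = -47400*1/1352 = -5925/169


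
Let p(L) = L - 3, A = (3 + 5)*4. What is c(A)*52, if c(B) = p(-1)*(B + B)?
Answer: -13312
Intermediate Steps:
A = 32 (A = 8*4 = 32)
p(L) = -3 + L
c(B) = -8*B (c(B) = (-3 - 1)*(B + B) = -8*B)
c(A)*52 = -8*32*52 = -256*52 = -13312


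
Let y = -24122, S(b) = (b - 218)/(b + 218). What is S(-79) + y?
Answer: -3353255/139 ≈ -24124.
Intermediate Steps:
S(b) = (-218 + b)/(218 + b)
S(-79) + y = (-218 - 79)/(218 - 79) - 24122 = -297/139 - 24122 = -3353255/139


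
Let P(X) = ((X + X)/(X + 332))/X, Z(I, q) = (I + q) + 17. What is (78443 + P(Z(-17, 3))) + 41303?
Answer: 40114912/335 ≈ 1.1975e+5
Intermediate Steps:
Z(I, q) = 17 + I + q
P(X) = 2/(332 + X) (P(X) = ((2*X)/(332 + X))/X = (2*X/(332 + X))/X = 2/(332 + X))
(78443 + P(Z(-17, 3))) + 41303 = (78443 + 2/(332 + (17 - 17 + 3))) + 41303 = (78443 + 2/(332 + 3)) + 41303 = (78443 + 2/335) + 41303 = 26278407/335 + 41303 = 40114912/335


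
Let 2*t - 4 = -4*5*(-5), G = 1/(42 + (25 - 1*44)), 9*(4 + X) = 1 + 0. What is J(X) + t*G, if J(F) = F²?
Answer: 32387/1863 ≈ 17.384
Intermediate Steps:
X = -35/9 (X = -4 + (1 + 0)/9 = -4 + (⅑)*1 = -4 + ⅑ = -35/9 ≈ -3.8889)
G = 1/23 (G = 1/(42 + (25 - 44)) = 1/(42 - 19) = 1/23 ≈ 0.043478)
t = 52 (t = 2 + (-4*5*(-5))/2 = 2 + (-20*(-5))/2 = 2 + (½)*100 = 2 + 50 = 52)
J(X) + t*G = (-35/9)² + 52*(1/23) = 1225/81 + 52/23 = 32387/1863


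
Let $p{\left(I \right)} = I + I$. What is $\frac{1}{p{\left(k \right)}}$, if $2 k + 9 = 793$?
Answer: $\frac{1}{784} \approx 0.0012755$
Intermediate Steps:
$k = 392$ ($k = - \frac{9}{2} + \frac{1}{2} \cdot 793 = - \frac{9}{2} + \frac{793}{2} = 392$)
$p{\left(I \right)} = 2 I$
$\frac{1}{p{\left(k \right)}} = \frac{1}{2 \cdot 392} = \frac{1}{784}$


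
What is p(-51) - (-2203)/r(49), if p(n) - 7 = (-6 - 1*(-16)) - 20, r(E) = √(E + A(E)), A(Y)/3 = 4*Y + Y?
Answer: 2119/28 ≈ 75.679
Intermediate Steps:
A(Y) = 15*Y (A(Y) = 3*(4*Y + Y) = 3*(5*Y) = 15*Y)
r(E) = 4*√E (r(E) = √(E + 15*E) = √(16*E) = 4*√E)
p(n) = -3 (p(n) = 7 + ((-6 - 1*(-16)) - 20) = 7 + ((-6 + 16) - 20) = 7 + (10 - 20) = 7 - 10 = -3)
p(-51) - (-2203)/r(49) = -3 - (-2203)/(4*√49) = -3 - (-2203)/(4*7) = -3 - (-2203)/28 = -3 - 1*(-2203/28) = -3 + 2203/28 = 2119/28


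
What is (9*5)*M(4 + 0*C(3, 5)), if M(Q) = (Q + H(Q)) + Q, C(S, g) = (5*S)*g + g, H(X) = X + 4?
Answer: 720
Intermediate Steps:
H(X) = 4 + X
C(S, g) = g + 5*S*g (C(S, g) = 5*S*g + g = g + 5*S*g)
M(Q) = 4 + 3*Q (M(Q) = (Q + (4 + Q)) + Q = (4 + 2*Q) + Q = 4 + 3*Q)
(9*5)*M(4 + 0*C(3, 5)) = (9*5)*(4 + 3*(4 + 0*(5*(1 + 5*3)))) = 45*(4 + 3*(4 + 0*(5*(1 + 15)))) = 45*(4 + 3*(4 + 0*(5*16))) = 45*(4 + 3*(4 + 0*80)) = 45*(4 + 3*(4 + 0)) = 45*(4 + 3*4) = 45*(4 + 12) = 45*16 = 720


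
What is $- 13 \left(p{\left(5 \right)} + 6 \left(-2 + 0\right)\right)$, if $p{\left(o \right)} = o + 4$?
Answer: $39$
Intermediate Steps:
$p{\left(o \right)} = 4 + o$
$- 13 \left(p{\left(5 \right)} + 6 \left(-2 + 0\right)\right) = - 13 \left(\left(4 + 5\right) + 6 \left(-2 + 0\right)\right) = - 13 \left(9 + 6 \left(-2\right)\right) = - 13 \left(9 - 12\right) = \left(-13\right) \left(-3\right) = 39$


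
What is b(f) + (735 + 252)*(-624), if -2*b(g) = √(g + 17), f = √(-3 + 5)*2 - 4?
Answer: -615888 - √(13 + 2*√2)/2 ≈ -6.1589e+5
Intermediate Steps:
f = -4 + 2*√2 (f = √2*2 - 4 = 2*√2 - 4 = -4 + 2*√2 ≈ -1.1716)
b(g) = -√(17 + g)/2 (b(g) = -√(g + 17)/2 = -√(17 + g)/2)
b(f) + (735 + 252)*(-624) = -√(17 + (-4 + 2*√2))/2 + (735 + 252)*(-624) = -√(13 + 2*√2)/2 + 987*(-624) = -√(13 + 2*√2)/2 - 615888 = -615888 - √(13 + 2*√2)/2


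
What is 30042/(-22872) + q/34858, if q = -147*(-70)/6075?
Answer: -35341828699/26907935940 ≈ -1.3134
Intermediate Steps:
q = 686/405 (q = 10290*(1/6075) = 686/405 ≈ 1.6938)
30042/(-22872) + q/34858 = 30042/(-22872) + (686/405)/34858 = 30042*(-1/22872) + (686/405)*(1/34858) = -5007/3812 + 343/7058745 = -35341828699/26907935940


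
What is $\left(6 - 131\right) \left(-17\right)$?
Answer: $2125$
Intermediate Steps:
$\left(6 - 131\right) \left(-17\right) = \left(-125\right) \left(-17\right) = 2125$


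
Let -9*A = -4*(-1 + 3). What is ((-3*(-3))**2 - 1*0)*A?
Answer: 72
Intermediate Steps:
A = 8/9 (A = -(-4)*(-1 + 3)/9 = -(-4)*2/9 = -1/9*(-8) = 8/9 ≈ 0.88889)
((-3*(-3))**2 - 1*0)*A = ((-3*(-3))**2 - 1*0)*(8/9) = (9**2 + 0)*(8/9) = (81 + 0)*(8/9) = 81*(8/9) = 72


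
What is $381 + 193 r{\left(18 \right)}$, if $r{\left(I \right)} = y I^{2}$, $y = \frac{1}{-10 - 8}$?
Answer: $-3093$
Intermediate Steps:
$y = - \frac{1}{18}$ ($y = \frac{1}{-18} = - \frac{1}{18} \approx -0.055556$)
$r{\left(I \right)} = - \frac{I^{2}}{18}$
$381 + 193 r{\left(18 \right)} = 381 + 193 \left(- \frac{18^{2}}{18}\right) = 381 + 193 \left(\left(- \frac{1}{18}\right) 324\right) = 381 + 193 \left(-18\right) = 381 - 3474 = -3093$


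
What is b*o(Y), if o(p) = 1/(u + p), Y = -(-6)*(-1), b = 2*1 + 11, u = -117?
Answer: -13/123 ≈ -0.10569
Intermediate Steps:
b = 13 (b = 2 + 11 = 13)
Y = -6 (Y = -3*2 = -6)
o(p) = 1/(-117 + p)
b*o(Y) = 13/(-117 - 6) = 13/(-123) = 13*(-1/123) = -13/123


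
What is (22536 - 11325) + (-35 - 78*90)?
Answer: 4156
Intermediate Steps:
(22536 - 11325) + (-35 - 78*90) = 11211 + (-35 - 7020) = 11211 - 7055 = 4156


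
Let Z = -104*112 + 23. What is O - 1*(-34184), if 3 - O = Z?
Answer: 45812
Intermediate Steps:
Z = -11625 (Z = -11648 + 23 = -11625)
O = 11628 (O = 3 - 1*(-11625) = 3 + 11625 = 11628)
O - 1*(-34184) = 11628 - 1*(-34184) = 11628 + 34184 = 45812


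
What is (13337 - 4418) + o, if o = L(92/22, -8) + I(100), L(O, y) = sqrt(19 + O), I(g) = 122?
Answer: 9041 + sqrt(2805)/11 ≈ 9045.8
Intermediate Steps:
o = 122 + sqrt(2805)/11 (o = sqrt(19 + 92/22) + 122 = sqrt(19 + 92*(1/22)) + 122 = sqrt(19 + 46/11) + 122 = sqrt(255/11) + 122 = sqrt(2805)/11 + 122 = 122 + sqrt(2805)/11 ≈ 126.81)
(13337 - 4418) + o = (13337 - 4418) + (122 + sqrt(2805)/11) = 8919 + (122 + sqrt(2805)/11) = 9041 + sqrt(2805)/11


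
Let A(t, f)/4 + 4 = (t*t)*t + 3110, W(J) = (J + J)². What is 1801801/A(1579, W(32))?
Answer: 1801801/15747322580 ≈ 0.00011442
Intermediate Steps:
W(J) = 4*J² (W(J) = (2*J)² = 4*J²)
A(t, f) = 12424 + 4*t³ (A(t, f) = -16 + 4*((t*t)*t + 3110) = -16 + 4*(t²*t + 3110) = -16 + 4*(t³ + 3110) = -16 + 4*(3110 + t³) = -16 + (12440 + 4*t³) = 12424 + 4*t³)
1801801/A(1579, W(32)) = 1801801/(12424 + 4*1579³) = 1801801/(12424 + 4*3936827539) = 1801801/(12424 + 15747310156) = 1801801/15747322580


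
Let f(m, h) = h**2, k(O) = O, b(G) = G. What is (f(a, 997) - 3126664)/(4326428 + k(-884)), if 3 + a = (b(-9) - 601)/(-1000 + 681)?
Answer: -710885/1441848 ≈ -0.49304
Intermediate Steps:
a = -347/319 (a = -3 + (-9 - 601)/(-1000 + 681) = -3 - 610/(-319) = -3 - 610*(-1/319) = -3 + 610/319 = -347/319 ≈ -1.0878)
(f(a, 997) - 3126664)/(4326428 + k(-884)) = (997**2 - 3126664)/(4326428 - 884) = (994009 - 3126664)/4325544 = -2132655*1/4325544 = -710885/1441848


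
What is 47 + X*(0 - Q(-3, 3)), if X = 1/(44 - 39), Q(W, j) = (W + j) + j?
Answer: 232/5 ≈ 46.400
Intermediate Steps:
Q(W, j) = W + 2*j
X = ⅕ (X = 1/5 = ⅕ ≈ 0.20000)
47 + X*(0 - Q(-3, 3)) = 47 + (0 - (-3 + 2*3))/5 = 47 + (0 - (-3 + 6))/5 = 47 + (0 - 1*3)/5 = 47 + (0 - 3)/5 = 47 + (⅕)*(-3) = 47 - ⅗ = 232/5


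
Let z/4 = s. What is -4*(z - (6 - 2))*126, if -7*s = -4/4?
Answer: 1728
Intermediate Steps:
s = ⅐ (s = -(-4)/(7*4) = -⅐*(-1) = ⅐ ≈ 0.14286)
z = 4/7 (z = 4*(⅐) = 4/7 ≈ 0.57143)
-4*(z - (6 - 2))*126 = -4*(4/7 - (6 - 2))*126 = -4*(4/7 - 1*4)*126 = -4*(4/7 - 4)*126 = -4*(-24/7)*126 = (96/7)*126 = 1728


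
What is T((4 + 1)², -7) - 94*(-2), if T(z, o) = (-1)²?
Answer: 189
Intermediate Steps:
T(z, o) = 1
T((4 + 1)², -7) - 94*(-2) = 1 - 94*(-2) = 1 + 188 = 189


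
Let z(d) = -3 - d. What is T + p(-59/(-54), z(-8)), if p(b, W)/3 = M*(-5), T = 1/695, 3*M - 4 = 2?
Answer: -20849/695 ≈ -29.999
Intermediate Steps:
M = 2 (M = 4/3 + (⅓)*2 = 4/3 + ⅔ = 2)
T = 1/695 ≈ 0.0014388
p(b, W) = -30 (p(b, W) = 3*(2*(-5)) = 3*(-10) = -30)
T + p(-59/(-54), z(-8)) = 1/695 - 30 = -20849/695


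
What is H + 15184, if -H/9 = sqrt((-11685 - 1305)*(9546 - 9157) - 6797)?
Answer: 15184 - 9*I*sqrt(5059907) ≈ 15184.0 - 20245.0*I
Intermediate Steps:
H = -9*I*sqrt(5059907) (H = -9*sqrt((-11685 - 1305)*(9546 - 9157) - 6797) = -9*sqrt(-12990*389 - 6797) = -9*sqrt(-5053110 - 6797) = -9*I*sqrt(5059907) ≈ -20245.0*I)
H + 15184 = -9*I*sqrt(5059907) + 15184 = 15184 - 9*I*sqrt(5059907)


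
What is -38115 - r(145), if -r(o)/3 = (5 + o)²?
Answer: 29385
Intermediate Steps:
r(o) = -3*(5 + o)²
-38115 - r(145) = -38115 - (-3)*(5 + 145)² = -38115 - (-3)*150² = -38115 - (-3)*22500 = -38115 - 1*(-67500) = -38115 + 67500 = 29385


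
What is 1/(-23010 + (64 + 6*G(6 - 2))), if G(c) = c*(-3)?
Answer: -1/23018 ≈ -4.3444e-5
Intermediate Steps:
G(c) = -3*c
1/(-23010 + (64 + 6*G(6 - 2))) = 1/(-23010 + (64 + 6*(-3*(6 - 2)))) = 1/(-23010 + (64 + 6*(-3*4))) = 1/(-23010 + (64 + 6*(-12))) = 1/(-23010 + (64 - 72)) = 1/(-23010 - 8) = 1/(-23018) = -1/23018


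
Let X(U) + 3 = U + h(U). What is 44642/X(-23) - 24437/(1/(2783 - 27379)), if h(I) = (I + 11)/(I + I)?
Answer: 177911012409/296 ≈ 6.0105e+8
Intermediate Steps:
h(I) = (11 + I)/(2*I) (h(I) = (11 + I)/((2*I)) = (11 + I)*(1/(2*I)) = (11 + I)/(2*I))
X(U) = -3 + U + (11 + U)/(2*U) (X(U) = -3 + (U + (11 + U)/(2*U)) = -3 + U + (11 + U)/(2*U))
44642/X(-23) - 24437/(1/(2783 - 27379)) = 44642/(-5/2 - 23 + (11/2)/(-23)) - 24437/(1/(2783 - 27379)) = 44642/(-5/2 - 23 + (11/2)*(-1/23)) - 24437/(1/(-24596)) = 44642/(-5/2 - 23 - 11/46) - 24437/(-1/24596) = 44642/(-592/23) - 24437*(-24596) = 44642*(-23/592) + 601052452 = -513383/296 + 601052452 = 177911012409/296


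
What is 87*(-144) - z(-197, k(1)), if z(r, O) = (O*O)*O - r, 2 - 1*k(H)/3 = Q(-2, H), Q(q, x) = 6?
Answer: -10997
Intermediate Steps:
k(H) = -12 (k(H) = 6 - 3*6 = 6 - 18 = -12)
z(r, O) = O**3 - r (z(r, O) = O**2*O - r = O**3 - r)
87*(-144) - z(-197, k(1)) = 87*(-144) - ((-12)**3 - 1*(-197)) = -12528 - (-1728 + 197) = -12528 - 1*(-1531) = -12528 + 1531 = -10997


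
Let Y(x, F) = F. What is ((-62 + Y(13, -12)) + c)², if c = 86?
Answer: 144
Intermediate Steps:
((-62 + Y(13, -12)) + c)² = ((-62 - 12) + 86)² = (-74 + 86)² = 12² = 144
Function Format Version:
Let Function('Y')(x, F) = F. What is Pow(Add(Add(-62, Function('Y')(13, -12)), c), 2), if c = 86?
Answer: 144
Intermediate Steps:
Pow(Add(Add(-62, Function('Y')(13, -12)), c), 2) = Pow(Add(Add(-62, -12), 86), 2) = Pow(Add(-74, 86), 2) = Pow(12, 2) = 144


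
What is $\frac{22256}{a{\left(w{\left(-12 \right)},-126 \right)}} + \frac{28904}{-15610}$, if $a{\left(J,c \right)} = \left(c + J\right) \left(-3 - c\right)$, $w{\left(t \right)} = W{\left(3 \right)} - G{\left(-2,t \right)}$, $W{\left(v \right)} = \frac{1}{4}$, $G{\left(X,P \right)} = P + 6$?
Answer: $- \frac{1546300804}{459847185} \approx -3.3626$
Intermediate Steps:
$G{\left(X,P \right)} = 6 + P$
$W{\left(v \right)} = \frac{1}{4}$
$w{\left(t \right)} = - \frac{23}{4} - t$ ($w{\left(t \right)} = \frac{1}{4} - \left(6 + t\right) = - \frac{23}{4} - t$)
$a{\left(J,c \right)} = \left(-3 - c\right) \left(J + c\right)$ ($a{\left(J,c \right)} = \left(J + c\right) \left(-3 - c\right) = \left(-3 - c\right) \left(J + c\right)$)
$\frac{22256}{a{\left(w{\left(-12 \right)},-126 \right)}} + \frac{28904}{-15610} = \frac{22256}{- \left(-126\right)^{2} - 3 \left(- \frac{23}{4} - -12\right) - -378 - \left(- \frac{23}{4} - -12\right) \left(-126\right)} + \frac{28904}{-15610} = \frac{22256}{\left(-1\right) 15876 - 3 \left(- \frac{23}{4} + 12\right) + 378 - \left(- \frac{23}{4} + 12\right) \left(-126\right)} + 28904 \left(- \frac{1}{15610}\right) = \frac{22256}{-15876 - \frac{75}{4} + 378 - \frac{25}{4} \left(-126\right)} - \frac{14452}{7805} = \frac{22256}{-15876 - \frac{75}{4} + 378 + \frac{1575}{2}} - \frac{14452}{7805} = \frac{22256}{- \frac{58917}{4}} - \frac{14452}{7805} = 22256 \left(- \frac{4}{58917}\right) - \frac{14452}{7805} = - \frac{89024}{58917} - \frac{14452}{7805} = - \frac{1546300804}{459847185}$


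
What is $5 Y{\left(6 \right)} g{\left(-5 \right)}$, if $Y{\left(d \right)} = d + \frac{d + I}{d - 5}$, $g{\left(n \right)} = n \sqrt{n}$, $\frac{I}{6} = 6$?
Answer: $- 1200 i \sqrt{5} \approx - 2683.3 i$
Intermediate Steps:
$I = 36$ ($I = 6 \cdot 6 = 36$)
$g{\left(n \right)} = n^{\frac{3}{2}}$
$Y{\left(d \right)} = d + \frac{36 + d}{-5 + d}$ ($Y{\left(d \right)} = d + \frac{d + 36}{d - 5} = d + \frac{36 + d}{-5 + d}$)
$5 Y{\left(6 \right)} g{\left(-5 \right)} = 5 \frac{36 + 6^{2} - 24}{-5 + 6} \left(-5\right)^{\frac{3}{2}} = 5 \frac{36 + 36 - 24}{1} \left(- 5 i \sqrt{5}\right) = 5 \cdot 1 \cdot 48 \left(- 5 i \sqrt{5}\right) = 5 \cdot 48 \left(- 5 i \sqrt{5}\right) = 240 \left(- 5 i \sqrt{5}\right) = - 1200 i \sqrt{5}$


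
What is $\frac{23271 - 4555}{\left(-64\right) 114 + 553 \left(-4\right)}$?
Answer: $- \frac{4679}{2377} \approx -1.9684$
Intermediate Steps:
$\frac{23271 - 4555}{\left(-64\right) 114 + 553 \left(-4\right)} = \frac{18716}{-7296 - 2212} = \frac{18716}{-9508} = 18716 \left(- \frac{1}{9508}\right) = - \frac{4679}{2377}$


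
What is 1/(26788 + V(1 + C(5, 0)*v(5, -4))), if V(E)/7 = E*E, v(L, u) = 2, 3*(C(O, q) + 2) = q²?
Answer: 1/26851 ≈ 3.7243e-5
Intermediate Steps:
C(O, q) = -2 + q²/3
V(E) = 7*E² (V(E) = 7*(E*E) = 7*E²)
1/(26788 + V(1 + C(5, 0)*v(5, -4))) = 1/(26788 + 7*(1 + (-2 + (⅓)*0²)*2)²) = 1/(26788 + 7*(1 + (-2 + (⅓)*0)*2)²) = 1/(26788 + 7*(1 + (-2 + 0)*2)²) = 1/(26788 + 7*(1 - 2*2)²) = 1/(26788 + 7*(1 - 4)²) = 1/(26788 + 7*(-3)²) = 1/(26788 + 7*9) = 1/(26788 + 63) = 1/26851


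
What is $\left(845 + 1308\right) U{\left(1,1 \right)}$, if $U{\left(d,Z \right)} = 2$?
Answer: $4306$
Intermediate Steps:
$\left(845 + 1308\right) U{\left(1,1 \right)} = \left(845 + 1308\right) 2 = 2153 \cdot 2 = 4306$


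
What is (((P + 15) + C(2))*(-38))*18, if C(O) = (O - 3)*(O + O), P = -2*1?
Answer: -6156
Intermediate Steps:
P = -2
C(O) = 2*O*(-3 + O) (C(O) = (-3 + O)*(2*O) = 2*O*(-3 + O))
(((P + 15) + C(2))*(-38))*18 = (((-2 + 15) + 2*2*(-3 + 2))*(-38))*18 = ((13 + 2*2*(-1))*(-38))*18 = ((13 - 4)*(-38))*18 = (9*(-38))*18 = -342*18 = -6156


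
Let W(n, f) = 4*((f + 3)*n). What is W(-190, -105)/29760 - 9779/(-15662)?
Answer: 3135711/971044 ≈ 3.2292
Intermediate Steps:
W(n, f) = 4*n*(3 + f) (W(n, f) = 4*((3 + f)*n) = 4*(n*(3 + f)) = 4*n*(3 + f))
W(-190, -105)/29760 - 9779/(-15662) = (4*(-190)*(3 - 105))/29760 - 9779/(-15662) = (4*(-190)*(-102))*(1/29760) - 9779*(-1/15662) = 77520*(1/29760) + 9779/15662 = 323/124 + 9779/15662 = 3135711/971044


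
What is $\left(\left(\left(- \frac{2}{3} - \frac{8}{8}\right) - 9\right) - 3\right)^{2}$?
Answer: $\frac{1681}{9} \approx 186.78$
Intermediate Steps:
$\left(\left(\left(- \frac{2}{3} - \frac{8}{8}\right) - 9\right) - 3\right)^{2} = \left(\left(\left(\left(-2\right) \frac{1}{3} - 1\right) - 9\right) - 3\right)^{2} = \left(\left(\left(- \frac{2}{3} - 1\right) - 9\right) - 3\right)^{2} = \left(\left(- \frac{5}{3} - 9\right) - 3\right)^{2} = \left(- \frac{32}{3} - 3\right)^{2} = \left(- \frac{41}{3}\right)^{2} = \frac{1681}{9}$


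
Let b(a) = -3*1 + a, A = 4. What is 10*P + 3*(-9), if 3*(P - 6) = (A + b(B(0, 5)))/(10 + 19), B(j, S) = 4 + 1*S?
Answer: 2971/87 ≈ 34.149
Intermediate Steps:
B(j, S) = 4 + S
b(a) = -3 + a
P = 532/87 (P = 6 + ((4 + (-3 + (4 + 5)))/(10 + 19))/3 = 6 + ((4 + (-3 + 9))/29)/3 = 6 + ((4 + 6)*(1/29))/3 = 6 + (10*(1/29))/3 = 6 + (1/3)*(10/29) = 6 + 10/87 = 532/87 ≈ 6.1149)
10*P + 3*(-9) = 10*(532/87) + 3*(-9) = 5320/87 - 27 = 2971/87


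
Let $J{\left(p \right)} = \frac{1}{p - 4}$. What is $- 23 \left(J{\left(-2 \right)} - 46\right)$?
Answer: $\frac{6371}{6} \approx 1061.8$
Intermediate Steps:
$J{\left(p \right)} = \frac{1}{-4 + p}$
$- 23 \left(J{\left(-2 \right)} - 46\right) = - 23 \left(\frac{1}{-4 - 2} - 46\right) = - 23 \left(\frac{1}{-6} - 46\right) = - 23 \left(- \frac{1}{6} - 46\right) = \left(-23\right) \left(- \frac{277}{6}\right) = \frac{6371}{6}$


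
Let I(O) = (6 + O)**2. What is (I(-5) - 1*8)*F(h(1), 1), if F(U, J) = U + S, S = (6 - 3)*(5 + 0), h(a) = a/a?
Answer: -112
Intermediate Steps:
h(a) = 1
S = 15 (S = 3*5 = 15)
F(U, J) = 15 + U (F(U, J) = U + 15 = 15 + U)
(I(-5) - 1*8)*F(h(1), 1) = ((6 - 5)**2 - 1*8)*(15 + 1) = (1**2 - 8)*16 = (1 - 8)*16 = -7*16 = -112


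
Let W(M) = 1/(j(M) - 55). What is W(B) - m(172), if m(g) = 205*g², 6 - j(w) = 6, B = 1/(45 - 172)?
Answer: -333559601/55 ≈ -6.0647e+6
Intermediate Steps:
B = -1/127 (B = 1/(-127) = -1/127 ≈ -0.0078740)
j(w) = 0 (j(w) = 6 - 1*6 = 6 - 6 = 0)
W(M) = -1/55 (W(M) = 1/(0 - 55) = 1/(-55) = -1/55)
W(B) - m(172) = -1/55 - 205*172² = -1/55 - 205*29584 = -1/55 - 1*6064720 = -1/55 - 6064720 = -333559601/55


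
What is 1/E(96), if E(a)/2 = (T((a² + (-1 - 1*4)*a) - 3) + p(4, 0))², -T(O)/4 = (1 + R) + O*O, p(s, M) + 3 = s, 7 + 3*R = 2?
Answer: 9/1675121519932941698 ≈ 5.3727e-18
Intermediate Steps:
R = -5/3 (R = -7/3 + (⅓)*2 = -7/3 + ⅔ = -5/3 ≈ -1.6667)
p(s, M) = -3 + s
T(O) = 8/3 - 4*O² (T(O) = -4*((1 - 5/3) + O*O) = -4*(-⅔ + O²) = 8/3 - 4*O²)
E(a) = 2*(11/3 - 4*(-3 + a² - 5*a)²)² (E(a) = 2*((8/3 - 4*((a² + (-1 - 1*4)*a) - 3)²) + (-3 + 4))² = 2*((8/3 - 4*((a² + (-1 - 4)*a) - 3)²) + 1)² = 2*((8/3 - 4*((a² - 5*a) - 3)²) + 1)² = 2*((8/3 - 4*(-3 + a² - 5*a)²) + 1)² = 2*(11/3 - 4*(-3 + a² - 5*a)²)²)
1/E(96) = 1/(2*(-11 + 12*(3 - 1*96² + 5*96)²)²/9) = 1/(2*(-11 + 12*(3 - 1*9216 + 480)²)²/9) = 1/(2*(-11 + 12*(3 - 9216 + 480)²)²/9) = 1/(2*(-11 + 12*(-8733)²)²/9) = 1/(2*(-11 + 12*76265289)²/9) = 1/(2*(-11 + 915183468)²/9) = 1/((2/9)*915183457²) = 1/((2/9)*837560759966470849) = 1/(1675121519932941698/9) = 9/1675121519932941698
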